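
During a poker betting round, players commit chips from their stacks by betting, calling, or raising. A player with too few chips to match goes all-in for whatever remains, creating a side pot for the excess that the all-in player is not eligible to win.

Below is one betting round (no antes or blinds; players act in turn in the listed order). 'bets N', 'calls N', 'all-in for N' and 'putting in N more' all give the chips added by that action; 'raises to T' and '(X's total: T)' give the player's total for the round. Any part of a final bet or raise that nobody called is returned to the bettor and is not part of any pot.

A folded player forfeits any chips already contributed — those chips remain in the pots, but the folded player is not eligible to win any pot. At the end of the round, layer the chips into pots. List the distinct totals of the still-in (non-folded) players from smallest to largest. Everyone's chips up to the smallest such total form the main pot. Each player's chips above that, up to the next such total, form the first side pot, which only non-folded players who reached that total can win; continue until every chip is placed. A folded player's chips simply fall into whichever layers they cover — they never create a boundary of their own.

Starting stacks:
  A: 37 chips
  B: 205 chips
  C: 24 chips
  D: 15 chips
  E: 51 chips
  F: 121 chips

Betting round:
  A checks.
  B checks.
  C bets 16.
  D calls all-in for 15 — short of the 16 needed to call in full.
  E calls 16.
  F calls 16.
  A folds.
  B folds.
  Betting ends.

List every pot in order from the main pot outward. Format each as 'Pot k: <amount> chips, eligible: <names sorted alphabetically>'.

Pot 1: 60 chips, eligible: C, D, E, F
Pot 2: 3 chips, eligible: C, E, F

Derivation:
Contributions: C=16, D=15, E=16, F=16
Folded: A, B
Pot levels (distinct totals of non-folded players): 15, 16
Layer 1-15: 15 each from C, D, E, F = 15*4 = 60 chips; eligible C, D, E, F
Layer 16-16: 1 each from C, E, F = 1*3 = 3 chips; eligible C, E, F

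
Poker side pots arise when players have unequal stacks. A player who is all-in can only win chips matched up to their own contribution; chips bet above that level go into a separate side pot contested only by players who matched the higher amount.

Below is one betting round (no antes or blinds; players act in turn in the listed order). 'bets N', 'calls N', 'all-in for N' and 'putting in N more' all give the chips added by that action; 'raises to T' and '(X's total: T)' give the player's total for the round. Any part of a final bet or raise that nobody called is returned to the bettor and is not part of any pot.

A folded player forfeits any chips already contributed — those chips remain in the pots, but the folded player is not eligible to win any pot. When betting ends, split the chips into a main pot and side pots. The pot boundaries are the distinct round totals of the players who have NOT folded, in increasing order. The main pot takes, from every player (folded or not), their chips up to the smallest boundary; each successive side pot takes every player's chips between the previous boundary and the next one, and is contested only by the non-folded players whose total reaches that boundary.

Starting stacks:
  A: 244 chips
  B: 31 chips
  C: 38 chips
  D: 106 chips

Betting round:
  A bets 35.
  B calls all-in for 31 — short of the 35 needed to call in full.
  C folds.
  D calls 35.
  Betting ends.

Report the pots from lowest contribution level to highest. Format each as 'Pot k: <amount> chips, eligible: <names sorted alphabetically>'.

Contributions: A=35, B=31, D=35
Folded: C
Pot levels (distinct totals of non-folded players): 31, 35
Layer 1-31: 31 each from A, B, D = 31*3 = 93 chips; eligible A, B, D
Layer 32-35: 4 each from A, D = 4*2 = 8 chips; eligible A, D

Pot 1: 93 chips, eligible: A, B, D
Pot 2: 8 chips, eligible: A, D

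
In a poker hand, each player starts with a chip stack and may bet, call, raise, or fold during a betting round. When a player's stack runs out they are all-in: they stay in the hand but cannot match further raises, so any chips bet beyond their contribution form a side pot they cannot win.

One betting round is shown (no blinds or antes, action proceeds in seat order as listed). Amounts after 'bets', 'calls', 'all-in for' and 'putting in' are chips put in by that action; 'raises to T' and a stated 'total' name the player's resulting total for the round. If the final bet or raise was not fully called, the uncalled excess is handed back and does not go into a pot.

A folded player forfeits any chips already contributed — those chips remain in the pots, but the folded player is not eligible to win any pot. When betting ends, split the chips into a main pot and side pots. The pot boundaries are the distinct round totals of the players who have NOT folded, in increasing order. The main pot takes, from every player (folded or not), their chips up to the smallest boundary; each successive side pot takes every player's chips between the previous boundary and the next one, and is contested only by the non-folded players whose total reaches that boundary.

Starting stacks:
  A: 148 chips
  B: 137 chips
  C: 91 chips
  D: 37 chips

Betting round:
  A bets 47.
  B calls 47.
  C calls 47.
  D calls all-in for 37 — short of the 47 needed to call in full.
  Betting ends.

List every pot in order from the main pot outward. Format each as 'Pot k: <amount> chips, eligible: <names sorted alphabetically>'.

Contributions: A=47, B=47, C=47, D=37
Pot levels (distinct totals of non-folded players): 37, 47
Layer 1-37: 37 each from A, B, C, D = 37*4 = 148 chips; eligible A, B, C, D
Layer 38-47: 10 each from A, B, C = 10*3 = 30 chips; eligible A, B, C

Pot 1: 148 chips, eligible: A, B, C, D
Pot 2: 30 chips, eligible: A, B, C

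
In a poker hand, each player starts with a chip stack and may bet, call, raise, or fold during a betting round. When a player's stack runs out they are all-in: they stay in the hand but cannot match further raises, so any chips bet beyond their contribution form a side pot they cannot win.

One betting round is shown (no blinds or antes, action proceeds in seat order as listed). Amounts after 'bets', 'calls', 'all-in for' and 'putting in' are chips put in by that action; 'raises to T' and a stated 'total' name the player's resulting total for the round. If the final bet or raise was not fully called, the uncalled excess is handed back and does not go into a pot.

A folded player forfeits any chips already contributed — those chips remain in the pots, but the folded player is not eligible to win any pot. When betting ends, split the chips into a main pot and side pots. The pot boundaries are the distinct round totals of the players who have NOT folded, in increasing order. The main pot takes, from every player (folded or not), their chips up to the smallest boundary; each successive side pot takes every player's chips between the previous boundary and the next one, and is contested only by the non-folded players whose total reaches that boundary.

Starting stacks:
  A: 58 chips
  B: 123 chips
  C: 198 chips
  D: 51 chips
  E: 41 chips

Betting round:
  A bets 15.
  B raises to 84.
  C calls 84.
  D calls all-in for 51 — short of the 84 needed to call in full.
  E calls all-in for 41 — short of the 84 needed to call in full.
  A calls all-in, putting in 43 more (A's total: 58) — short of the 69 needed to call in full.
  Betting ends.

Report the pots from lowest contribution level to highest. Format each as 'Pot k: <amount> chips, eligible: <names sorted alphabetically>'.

Contributions: A=58, B=84, C=84, D=51, E=41
Pot levels (distinct totals of non-folded players): 41, 51, 58, 84
Layer 1-41: 41 each from A, B, C, D, E = 41*5 = 205 chips; eligible A, B, C, D, E
Layer 42-51: 10 each from A, B, C, D = 10*4 = 40 chips; eligible A, B, C, D
Layer 52-58: 7 each from A, B, C = 7*3 = 21 chips; eligible A, B, C
Layer 59-84: 26 each from B, C = 26*2 = 52 chips; eligible B, C

Pot 1: 205 chips, eligible: A, B, C, D, E
Pot 2: 40 chips, eligible: A, B, C, D
Pot 3: 21 chips, eligible: A, B, C
Pot 4: 52 chips, eligible: B, C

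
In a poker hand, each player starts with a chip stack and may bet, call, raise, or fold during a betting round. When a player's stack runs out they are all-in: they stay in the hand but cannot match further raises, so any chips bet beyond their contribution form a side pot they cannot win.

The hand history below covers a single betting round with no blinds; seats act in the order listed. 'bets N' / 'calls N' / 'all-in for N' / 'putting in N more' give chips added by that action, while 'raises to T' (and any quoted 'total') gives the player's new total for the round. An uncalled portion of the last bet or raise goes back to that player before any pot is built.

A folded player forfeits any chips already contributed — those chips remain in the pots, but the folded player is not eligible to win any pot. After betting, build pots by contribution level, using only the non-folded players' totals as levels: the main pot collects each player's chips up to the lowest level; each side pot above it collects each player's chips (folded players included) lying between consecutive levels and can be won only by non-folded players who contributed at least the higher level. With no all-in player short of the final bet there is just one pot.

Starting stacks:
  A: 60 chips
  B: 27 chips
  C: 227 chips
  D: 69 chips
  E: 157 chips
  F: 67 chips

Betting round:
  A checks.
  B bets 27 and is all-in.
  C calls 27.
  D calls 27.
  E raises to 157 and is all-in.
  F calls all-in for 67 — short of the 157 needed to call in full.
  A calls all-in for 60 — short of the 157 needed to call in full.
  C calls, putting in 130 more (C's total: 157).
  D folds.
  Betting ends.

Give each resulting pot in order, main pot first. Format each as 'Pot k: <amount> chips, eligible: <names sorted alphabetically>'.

Pot 1: 162 chips, eligible: A, B, C, E, F
Pot 2: 132 chips, eligible: A, C, E, F
Pot 3: 21 chips, eligible: C, E, F
Pot 4: 180 chips, eligible: C, E

Derivation:
Contributions: A=60, B=27, C=157, D=27, E=157, F=67
Folded: D
Pot levels (distinct totals of non-folded players): 27, 60, 67, 157
Layer 1-27: 27 each from A, B, C, D, E, F = 27*6 = 162 chips; eligible A, B, C, E, F
Layer 28-60: 33 each from A, C, E, F = 33*4 = 132 chips; eligible A, C, E, F
Layer 61-67: 7 each from C, E, F = 7*3 = 21 chips; eligible C, E, F
Layer 68-157: 90 each from C, E = 90*2 = 180 chips; eligible C, E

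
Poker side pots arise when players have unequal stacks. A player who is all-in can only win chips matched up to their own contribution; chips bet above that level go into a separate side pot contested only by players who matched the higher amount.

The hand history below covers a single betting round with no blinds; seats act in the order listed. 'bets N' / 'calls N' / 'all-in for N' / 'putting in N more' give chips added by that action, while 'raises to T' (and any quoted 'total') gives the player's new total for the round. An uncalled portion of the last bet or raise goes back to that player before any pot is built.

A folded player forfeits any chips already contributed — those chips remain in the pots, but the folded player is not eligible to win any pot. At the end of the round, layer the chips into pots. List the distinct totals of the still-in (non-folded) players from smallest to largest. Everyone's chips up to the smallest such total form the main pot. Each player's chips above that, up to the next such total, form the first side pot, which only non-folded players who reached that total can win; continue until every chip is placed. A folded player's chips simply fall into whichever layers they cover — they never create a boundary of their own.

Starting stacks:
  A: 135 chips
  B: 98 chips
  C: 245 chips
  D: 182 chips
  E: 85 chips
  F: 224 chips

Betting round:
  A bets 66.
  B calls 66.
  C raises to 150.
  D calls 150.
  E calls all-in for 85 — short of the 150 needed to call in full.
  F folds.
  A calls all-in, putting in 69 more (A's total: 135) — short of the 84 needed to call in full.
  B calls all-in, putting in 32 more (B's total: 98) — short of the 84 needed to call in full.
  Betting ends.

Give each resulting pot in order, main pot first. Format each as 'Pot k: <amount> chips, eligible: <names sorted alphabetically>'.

Pot 1: 425 chips, eligible: A, B, C, D, E
Pot 2: 52 chips, eligible: A, B, C, D
Pot 3: 111 chips, eligible: A, C, D
Pot 4: 30 chips, eligible: C, D

Derivation:
Contributions: A=135, B=98, C=150, D=150, E=85
Folded: F
Pot levels (distinct totals of non-folded players): 85, 98, 135, 150
Layer 1-85: 85 each from A, B, C, D, E = 85*5 = 425 chips; eligible A, B, C, D, E
Layer 86-98: 13 each from A, B, C, D = 13*4 = 52 chips; eligible A, B, C, D
Layer 99-135: 37 each from A, C, D = 37*3 = 111 chips; eligible A, C, D
Layer 136-150: 15 each from C, D = 15*2 = 30 chips; eligible C, D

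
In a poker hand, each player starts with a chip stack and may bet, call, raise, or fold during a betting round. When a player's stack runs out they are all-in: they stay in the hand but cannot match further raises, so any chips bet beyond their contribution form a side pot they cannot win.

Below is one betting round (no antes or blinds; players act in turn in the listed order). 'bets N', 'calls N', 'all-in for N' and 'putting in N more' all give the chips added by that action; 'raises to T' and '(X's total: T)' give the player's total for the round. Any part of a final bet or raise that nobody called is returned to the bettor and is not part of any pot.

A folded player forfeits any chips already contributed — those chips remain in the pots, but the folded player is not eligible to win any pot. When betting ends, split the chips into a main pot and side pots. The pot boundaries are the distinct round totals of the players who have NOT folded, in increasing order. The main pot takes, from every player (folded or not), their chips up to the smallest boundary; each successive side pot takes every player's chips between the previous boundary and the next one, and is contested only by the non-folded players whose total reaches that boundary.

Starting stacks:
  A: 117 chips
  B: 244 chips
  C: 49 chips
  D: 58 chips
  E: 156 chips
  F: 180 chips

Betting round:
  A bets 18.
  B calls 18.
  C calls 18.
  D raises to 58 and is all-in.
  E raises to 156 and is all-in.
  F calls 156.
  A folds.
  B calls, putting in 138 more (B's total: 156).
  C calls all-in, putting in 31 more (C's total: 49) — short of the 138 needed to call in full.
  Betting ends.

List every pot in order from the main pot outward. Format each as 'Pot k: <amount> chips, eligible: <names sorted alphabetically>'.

Contributions: A=18, B=156, C=49, D=58, E=156, F=156
Folded: A
Pot levels (distinct totals of non-folded players): 49, 58, 156
Layer 1-49: A 18 + B 49 + C 49 + D 49 + E 49 + F 49 = 263 chips; eligible B, C, D, E, F
Layer 50-58: 9 each from B, D, E, F = 9*4 = 36 chips; eligible B, D, E, F
Layer 59-156: 98 each from B, E, F = 98*3 = 294 chips; eligible B, E, F

Pot 1: 263 chips, eligible: B, C, D, E, F
Pot 2: 36 chips, eligible: B, D, E, F
Pot 3: 294 chips, eligible: B, E, F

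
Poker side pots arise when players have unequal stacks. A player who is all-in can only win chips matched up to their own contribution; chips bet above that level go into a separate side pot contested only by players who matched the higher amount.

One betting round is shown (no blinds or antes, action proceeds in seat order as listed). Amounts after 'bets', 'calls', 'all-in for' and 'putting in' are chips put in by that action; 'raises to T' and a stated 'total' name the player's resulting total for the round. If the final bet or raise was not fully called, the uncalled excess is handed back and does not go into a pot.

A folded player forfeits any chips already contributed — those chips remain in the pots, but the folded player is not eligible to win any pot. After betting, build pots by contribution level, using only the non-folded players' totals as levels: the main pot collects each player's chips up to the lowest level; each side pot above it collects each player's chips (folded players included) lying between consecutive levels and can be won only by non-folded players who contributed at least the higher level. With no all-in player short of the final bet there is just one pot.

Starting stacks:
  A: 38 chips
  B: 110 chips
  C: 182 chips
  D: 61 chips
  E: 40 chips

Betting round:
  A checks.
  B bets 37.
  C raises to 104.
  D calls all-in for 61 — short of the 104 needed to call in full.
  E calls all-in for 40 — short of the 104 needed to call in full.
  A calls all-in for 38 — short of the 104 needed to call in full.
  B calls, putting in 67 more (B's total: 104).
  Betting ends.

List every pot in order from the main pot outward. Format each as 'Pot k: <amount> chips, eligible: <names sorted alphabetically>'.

Pot 1: 190 chips, eligible: A, B, C, D, E
Pot 2: 8 chips, eligible: B, C, D, E
Pot 3: 63 chips, eligible: B, C, D
Pot 4: 86 chips, eligible: B, C

Derivation:
Contributions: A=38, B=104, C=104, D=61, E=40
Pot levels (distinct totals of non-folded players): 38, 40, 61, 104
Layer 1-38: 38 each from A, B, C, D, E = 38*5 = 190 chips; eligible A, B, C, D, E
Layer 39-40: 2 each from B, C, D, E = 2*4 = 8 chips; eligible B, C, D, E
Layer 41-61: 21 each from B, C, D = 21*3 = 63 chips; eligible B, C, D
Layer 62-104: 43 each from B, C = 43*2 = 86 chips; eligible B, C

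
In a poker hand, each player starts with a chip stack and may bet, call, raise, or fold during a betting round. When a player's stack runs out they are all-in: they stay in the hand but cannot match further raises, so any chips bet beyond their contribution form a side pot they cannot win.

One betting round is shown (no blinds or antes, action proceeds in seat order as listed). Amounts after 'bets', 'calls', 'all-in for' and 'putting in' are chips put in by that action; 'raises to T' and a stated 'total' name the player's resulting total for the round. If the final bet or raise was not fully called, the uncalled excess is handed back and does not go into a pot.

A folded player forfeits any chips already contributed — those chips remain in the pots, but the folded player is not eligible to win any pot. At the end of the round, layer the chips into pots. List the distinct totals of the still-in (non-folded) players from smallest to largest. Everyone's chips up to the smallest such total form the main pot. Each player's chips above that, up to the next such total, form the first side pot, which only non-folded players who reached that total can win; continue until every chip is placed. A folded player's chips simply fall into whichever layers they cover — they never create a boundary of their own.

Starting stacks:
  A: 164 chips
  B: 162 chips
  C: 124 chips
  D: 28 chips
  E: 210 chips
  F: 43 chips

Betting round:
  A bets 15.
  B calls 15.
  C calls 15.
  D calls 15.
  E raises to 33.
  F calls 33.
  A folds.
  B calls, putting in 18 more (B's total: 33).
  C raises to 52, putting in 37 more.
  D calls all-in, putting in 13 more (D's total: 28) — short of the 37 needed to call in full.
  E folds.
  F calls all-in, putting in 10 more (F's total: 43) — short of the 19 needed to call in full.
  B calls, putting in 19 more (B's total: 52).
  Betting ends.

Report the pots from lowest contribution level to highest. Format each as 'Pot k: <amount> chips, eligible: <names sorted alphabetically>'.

Contributions: A=15, B=52, C=52, D=28, E=33, F=43
Folded: A, E
Pot levels (distinct totals of non-folded players): 28, 43, 52
Layer 1-28: A 15 + B 28 + C 28 + D 28 + E 28 + F 28 = 155 chips; eligible B, C, D, F
Layer 29-43: B 15 + C 15 + E 5 + F 15 = 50 chips; eligible B, C, F
Layer 44-52: 9 each from B, C = 9*2 = 18 chips; eligible B, C

Pot 1: 155 chips, eligible: B, C, D, F
Pot 2: 50 chips, eligible: B, C, F
Pot 3: 18 chips, eligible: B, C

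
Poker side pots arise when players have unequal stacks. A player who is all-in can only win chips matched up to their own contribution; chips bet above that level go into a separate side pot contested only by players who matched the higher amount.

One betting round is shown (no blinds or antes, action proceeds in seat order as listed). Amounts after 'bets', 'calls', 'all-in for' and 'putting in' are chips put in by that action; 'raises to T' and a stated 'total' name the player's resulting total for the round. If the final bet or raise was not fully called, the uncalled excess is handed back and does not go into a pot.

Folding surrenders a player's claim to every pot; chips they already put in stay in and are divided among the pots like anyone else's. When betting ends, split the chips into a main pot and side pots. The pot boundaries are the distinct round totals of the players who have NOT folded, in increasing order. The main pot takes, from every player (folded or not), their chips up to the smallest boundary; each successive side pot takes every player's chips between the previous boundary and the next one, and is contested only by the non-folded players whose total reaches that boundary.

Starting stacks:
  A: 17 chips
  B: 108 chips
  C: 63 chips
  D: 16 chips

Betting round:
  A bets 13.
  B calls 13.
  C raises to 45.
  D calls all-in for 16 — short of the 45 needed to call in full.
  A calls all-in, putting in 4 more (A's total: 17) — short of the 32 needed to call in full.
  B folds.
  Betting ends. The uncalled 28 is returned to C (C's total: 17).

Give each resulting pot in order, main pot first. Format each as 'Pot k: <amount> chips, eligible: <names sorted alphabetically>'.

Contributions (after 28 returned to C): A=17, B=13, C=17, D=16
Folded: B
Pot levels (distinct totals of non-folded players): 16, 17
Layer 1-16: A 16 + B 13 + C 16 + D 16 = 61 chips; eligible A, C, D
Layer 17-17: 1 each from A, C = 1*2 = 2 chips; eligible A, C

Pot 1: 61 chips, eligible: A, C, D
Pot 2: 2 chips, eligible: A, C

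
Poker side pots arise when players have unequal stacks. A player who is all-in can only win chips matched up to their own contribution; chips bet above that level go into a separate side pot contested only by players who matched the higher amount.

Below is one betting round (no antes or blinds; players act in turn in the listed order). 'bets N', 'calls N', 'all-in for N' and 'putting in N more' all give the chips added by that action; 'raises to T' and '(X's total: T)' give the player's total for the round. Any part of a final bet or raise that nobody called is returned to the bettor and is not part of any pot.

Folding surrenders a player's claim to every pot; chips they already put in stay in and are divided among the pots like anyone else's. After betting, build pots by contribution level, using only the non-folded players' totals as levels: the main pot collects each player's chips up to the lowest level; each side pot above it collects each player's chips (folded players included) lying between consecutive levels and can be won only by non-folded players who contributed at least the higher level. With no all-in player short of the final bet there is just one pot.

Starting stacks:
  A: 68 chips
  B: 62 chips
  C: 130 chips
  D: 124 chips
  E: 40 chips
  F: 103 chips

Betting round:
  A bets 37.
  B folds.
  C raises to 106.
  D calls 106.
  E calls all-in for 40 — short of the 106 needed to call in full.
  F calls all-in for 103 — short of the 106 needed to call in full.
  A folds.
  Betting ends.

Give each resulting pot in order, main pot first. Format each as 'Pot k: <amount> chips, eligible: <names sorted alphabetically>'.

Contributions: A=37, C=106, D=106, E=40, F=103
Folded: A, B
Pot levels (distinct totals of non-folded players): 40, 103, 106
Layer 1-40: A 37 + C 40 + D 40 + E 40 + F 40 = 197 chips; eligible C, D, E, F
Layer 41-103: 63 each from C, D, F = 63*3 = 189 chips; eligible C, D, F
Layer 104-106: 3 each from C, D = 3*2 = 6 chips; eligible C, D

Pot 1: 197 chips, eligible: C, D, E, F
Pot 2: 189 chips, eligible: C, D, F
Pot 3: 6 chips, eligible: C, D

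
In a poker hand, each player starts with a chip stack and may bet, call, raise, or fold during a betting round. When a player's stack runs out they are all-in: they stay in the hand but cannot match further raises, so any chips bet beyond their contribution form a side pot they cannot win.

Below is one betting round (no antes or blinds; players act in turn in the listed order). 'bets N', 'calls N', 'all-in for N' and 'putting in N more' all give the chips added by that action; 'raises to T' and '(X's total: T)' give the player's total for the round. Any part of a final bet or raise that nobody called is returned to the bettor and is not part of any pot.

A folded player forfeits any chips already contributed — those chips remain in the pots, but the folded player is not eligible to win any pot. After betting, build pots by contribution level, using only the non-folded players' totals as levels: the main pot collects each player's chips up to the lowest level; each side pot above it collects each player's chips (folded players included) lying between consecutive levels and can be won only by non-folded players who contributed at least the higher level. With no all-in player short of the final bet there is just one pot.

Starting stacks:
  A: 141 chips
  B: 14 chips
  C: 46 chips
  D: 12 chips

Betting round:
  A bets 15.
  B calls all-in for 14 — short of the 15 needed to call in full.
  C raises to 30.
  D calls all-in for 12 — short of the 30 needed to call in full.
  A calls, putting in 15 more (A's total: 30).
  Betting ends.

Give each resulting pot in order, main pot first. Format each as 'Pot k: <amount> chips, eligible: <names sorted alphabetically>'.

Pot 1: 48 chips, eligible: A, B, C, D
Pot 2: 6 chips, eligible: A, B, C
Pot 3: 32 chips, eligible: A, C

Derivation:
Contributions: A=30, B=14, C=30, D=12
Pot levels (distinct totals of non-folded players): 12, 14, 30
Layer 1-12: 12 each from A, B, C, D = 12*4 = 48 chips; eligible A, B, C, D
Layer 13-14: 2 each from A, B, C = 2*3 = 6 chips; eligible A, B, C
Layer 15-30: 16 each from A, C = 16*2 = 32 chips; eligible A, C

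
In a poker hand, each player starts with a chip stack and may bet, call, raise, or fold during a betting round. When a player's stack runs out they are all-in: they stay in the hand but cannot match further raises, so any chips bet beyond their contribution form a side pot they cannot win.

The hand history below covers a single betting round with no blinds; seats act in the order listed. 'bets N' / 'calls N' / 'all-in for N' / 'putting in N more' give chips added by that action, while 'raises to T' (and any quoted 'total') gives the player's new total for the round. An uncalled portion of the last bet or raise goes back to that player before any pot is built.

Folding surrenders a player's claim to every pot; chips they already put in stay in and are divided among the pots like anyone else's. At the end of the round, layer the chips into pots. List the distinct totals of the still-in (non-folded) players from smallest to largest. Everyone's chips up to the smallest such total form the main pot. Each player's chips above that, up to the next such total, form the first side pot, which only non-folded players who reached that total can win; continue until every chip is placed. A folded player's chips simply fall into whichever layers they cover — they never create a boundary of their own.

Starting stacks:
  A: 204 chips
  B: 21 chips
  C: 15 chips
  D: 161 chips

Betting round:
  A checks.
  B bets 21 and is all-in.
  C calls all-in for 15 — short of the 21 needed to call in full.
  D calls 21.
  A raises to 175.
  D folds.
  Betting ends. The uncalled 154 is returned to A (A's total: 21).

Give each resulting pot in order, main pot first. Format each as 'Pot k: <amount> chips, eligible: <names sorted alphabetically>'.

Pot 1: 60 chips, eligible: A, B, C
Pot 2: 18 chips, eligible: A, B

Derivation:
Contributions (after 154 returned to A): A=21, B=21, C=15, D=21
Folded: D
Pot levels (distinct totals of non-folded players): 15, 21
Layer 1-15: 15 each from A, B, C, D = 15*4 = 60 chips; eligible A, B, C
Layer 16-21: 6 each from A, B, D = 6*3 = 18 chips; eligible A, B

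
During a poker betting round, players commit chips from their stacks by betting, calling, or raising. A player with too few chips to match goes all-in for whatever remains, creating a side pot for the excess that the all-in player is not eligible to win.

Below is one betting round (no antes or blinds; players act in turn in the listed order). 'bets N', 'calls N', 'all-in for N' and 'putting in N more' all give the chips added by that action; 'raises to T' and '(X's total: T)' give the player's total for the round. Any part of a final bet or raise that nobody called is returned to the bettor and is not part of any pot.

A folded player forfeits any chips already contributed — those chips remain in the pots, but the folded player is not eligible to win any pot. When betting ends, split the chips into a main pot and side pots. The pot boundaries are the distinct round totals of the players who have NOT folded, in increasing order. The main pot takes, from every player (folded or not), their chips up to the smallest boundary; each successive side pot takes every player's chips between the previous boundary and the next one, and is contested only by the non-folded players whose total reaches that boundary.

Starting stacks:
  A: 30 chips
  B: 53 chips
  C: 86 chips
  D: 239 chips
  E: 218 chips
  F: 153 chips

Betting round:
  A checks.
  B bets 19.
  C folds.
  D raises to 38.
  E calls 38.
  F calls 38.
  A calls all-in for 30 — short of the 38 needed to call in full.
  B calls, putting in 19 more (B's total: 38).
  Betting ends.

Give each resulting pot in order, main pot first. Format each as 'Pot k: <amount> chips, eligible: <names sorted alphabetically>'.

Contributions: A=30, B=38, D=38, E=38, F=38
Folded: C
Pot levels (distinct totals of non-folded players): 30, 38
Layer 1-30: 30 each from A, B, D, E, F = 30*5 = 150 chips; eligible A, B, D, E, F
Layer 31-38: 8 each from B, D, E, F = 8*4 = 32 chips; eligible B, D, E, F

Pot 1: 150 chips, eligible: A, B, D, E, F
Pot 2: 32 chips, eligible: B, D, E, F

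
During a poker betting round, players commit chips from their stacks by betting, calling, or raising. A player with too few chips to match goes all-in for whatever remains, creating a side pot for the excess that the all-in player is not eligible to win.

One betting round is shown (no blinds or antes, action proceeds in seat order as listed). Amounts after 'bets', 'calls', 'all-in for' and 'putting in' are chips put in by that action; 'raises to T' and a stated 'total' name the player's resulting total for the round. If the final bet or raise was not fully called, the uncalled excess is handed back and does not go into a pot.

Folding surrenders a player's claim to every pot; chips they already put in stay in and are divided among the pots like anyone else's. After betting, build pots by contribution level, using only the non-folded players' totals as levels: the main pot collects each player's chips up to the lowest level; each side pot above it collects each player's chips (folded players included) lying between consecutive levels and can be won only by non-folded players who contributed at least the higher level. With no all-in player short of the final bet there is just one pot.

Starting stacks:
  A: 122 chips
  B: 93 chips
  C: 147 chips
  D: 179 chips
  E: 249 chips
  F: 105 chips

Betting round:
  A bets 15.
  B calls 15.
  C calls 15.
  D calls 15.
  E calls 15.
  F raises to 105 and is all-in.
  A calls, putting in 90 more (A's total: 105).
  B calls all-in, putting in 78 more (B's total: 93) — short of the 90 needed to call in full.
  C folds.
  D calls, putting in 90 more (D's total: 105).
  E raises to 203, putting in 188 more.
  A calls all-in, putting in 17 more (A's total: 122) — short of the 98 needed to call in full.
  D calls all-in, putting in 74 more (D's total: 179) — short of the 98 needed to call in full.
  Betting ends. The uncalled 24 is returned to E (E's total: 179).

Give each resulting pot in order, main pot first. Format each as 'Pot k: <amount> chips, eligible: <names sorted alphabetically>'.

Contributions (after 24 returned to E): A=122, B=93, C=15, D=179, E=179, F=105
Folded: C
Pot levels (distinct totals of non-folded players): 93, 105, 122, 179
Layer 1-93: A 93 + B 93 + C 15 + D 93 + E 93 + F 93 = 480 chips; eligible A, B, D, E, F
Layer 94-105: 12 each from A, D, E, F = 12*4 = 48 chips; eligible A, D, E, F
Layer 106-122: 17 each from A, D, E = 17*3 = 51 chips; eligible A, D, E
Layer 123-179: 57 each from D, E = 57*2 = 114 chips; eligible D, E

Pot 1: 480 chips, eligible: A, B, D, E, F
Pot 2: 48 chips, eligible: A, D, E, F
Pot 3: 51 chips, eligible: A, D, E
Pot 4: 114 chips, eligible: D, E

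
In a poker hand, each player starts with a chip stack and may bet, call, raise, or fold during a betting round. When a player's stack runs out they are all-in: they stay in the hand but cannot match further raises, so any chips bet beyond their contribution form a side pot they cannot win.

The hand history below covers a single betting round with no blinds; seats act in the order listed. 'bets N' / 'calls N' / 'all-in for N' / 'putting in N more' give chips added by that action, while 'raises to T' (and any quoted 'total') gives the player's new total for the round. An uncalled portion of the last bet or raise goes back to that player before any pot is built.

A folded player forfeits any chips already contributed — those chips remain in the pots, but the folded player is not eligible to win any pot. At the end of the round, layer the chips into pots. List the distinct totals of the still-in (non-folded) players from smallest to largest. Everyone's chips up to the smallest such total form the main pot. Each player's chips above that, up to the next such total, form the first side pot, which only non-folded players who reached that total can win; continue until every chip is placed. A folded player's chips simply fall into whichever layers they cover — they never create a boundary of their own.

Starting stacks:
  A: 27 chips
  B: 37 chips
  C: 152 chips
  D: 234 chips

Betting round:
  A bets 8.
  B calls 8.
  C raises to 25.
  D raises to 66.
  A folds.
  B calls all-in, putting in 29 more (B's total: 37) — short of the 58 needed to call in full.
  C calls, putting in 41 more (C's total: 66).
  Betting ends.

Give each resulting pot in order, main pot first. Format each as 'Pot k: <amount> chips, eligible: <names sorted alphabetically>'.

Contributions: A=8, B=37, C=66, D=66
Folded: A
Pot levels (distinct totals of non-folded players): 37, 66
Layer 1-37: A 8 + B 37 + C 37 + D 37 = 119 chips; eligible B, C, D
Layer 38-66: 29 each from C, D = 29*2 = 58 chips; eligible C, D

Pot 1: 119 chips, eligible: B, C, D
Pot 2: 58 chips, eligible: C, D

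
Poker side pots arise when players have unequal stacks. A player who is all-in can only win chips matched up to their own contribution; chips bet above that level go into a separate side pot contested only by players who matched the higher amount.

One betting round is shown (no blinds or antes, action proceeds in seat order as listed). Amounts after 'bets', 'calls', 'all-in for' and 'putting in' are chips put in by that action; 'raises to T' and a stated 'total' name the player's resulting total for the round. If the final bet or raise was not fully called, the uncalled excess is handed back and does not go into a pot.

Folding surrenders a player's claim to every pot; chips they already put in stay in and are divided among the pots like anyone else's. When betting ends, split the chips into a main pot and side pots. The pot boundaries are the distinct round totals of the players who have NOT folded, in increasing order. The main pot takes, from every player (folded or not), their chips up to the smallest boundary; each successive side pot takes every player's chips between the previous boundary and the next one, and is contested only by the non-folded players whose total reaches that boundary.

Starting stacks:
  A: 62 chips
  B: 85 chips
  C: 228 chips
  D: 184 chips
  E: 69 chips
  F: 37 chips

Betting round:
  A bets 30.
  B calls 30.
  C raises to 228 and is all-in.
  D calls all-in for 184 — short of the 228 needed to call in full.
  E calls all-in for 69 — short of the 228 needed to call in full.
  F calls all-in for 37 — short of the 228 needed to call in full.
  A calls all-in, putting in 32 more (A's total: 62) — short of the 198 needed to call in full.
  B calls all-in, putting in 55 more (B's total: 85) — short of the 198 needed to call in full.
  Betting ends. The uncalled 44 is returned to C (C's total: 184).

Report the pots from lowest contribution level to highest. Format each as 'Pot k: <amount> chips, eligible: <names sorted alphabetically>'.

Pot 1: 222 chips, eligible: A, B, C, D, E, F
Pot 2: 125 chips, eligible: A, B, C, D, E
Pot 3: 28 chips, eligible: B, C, D, E
Pot 4: 48 chips, eligible: B, C, D
Pot 5: 198 chips, eligible: C, D

Derivation:
Contributions (after 44 returned to C): A=62, B=85, C=184, D=184, E=69, F=37
Pot levels (distinct totals of non-folded players): 37, 62, 69, 85, 184
Layer 1-37: 37 each from A, B, C, D, E, F = 37*6 = 222 chips; eligible A, B, C, D, E, F
Layer 38-62: 25 each from A, B, C, D, E = 25*5 = 125 chips; eligible A, B, C, D, E
Layer 63-69: 7 each from B, C, D, E = 7*4 = 28 chips; eligible B, C, D, E
Layer 70-85: 16 each from B, C, D = 16*3 = 48 chips; eligible B, C, D
Layer 86-184: 99 each from C, D = 99*2 = 198 chips; eligible C, D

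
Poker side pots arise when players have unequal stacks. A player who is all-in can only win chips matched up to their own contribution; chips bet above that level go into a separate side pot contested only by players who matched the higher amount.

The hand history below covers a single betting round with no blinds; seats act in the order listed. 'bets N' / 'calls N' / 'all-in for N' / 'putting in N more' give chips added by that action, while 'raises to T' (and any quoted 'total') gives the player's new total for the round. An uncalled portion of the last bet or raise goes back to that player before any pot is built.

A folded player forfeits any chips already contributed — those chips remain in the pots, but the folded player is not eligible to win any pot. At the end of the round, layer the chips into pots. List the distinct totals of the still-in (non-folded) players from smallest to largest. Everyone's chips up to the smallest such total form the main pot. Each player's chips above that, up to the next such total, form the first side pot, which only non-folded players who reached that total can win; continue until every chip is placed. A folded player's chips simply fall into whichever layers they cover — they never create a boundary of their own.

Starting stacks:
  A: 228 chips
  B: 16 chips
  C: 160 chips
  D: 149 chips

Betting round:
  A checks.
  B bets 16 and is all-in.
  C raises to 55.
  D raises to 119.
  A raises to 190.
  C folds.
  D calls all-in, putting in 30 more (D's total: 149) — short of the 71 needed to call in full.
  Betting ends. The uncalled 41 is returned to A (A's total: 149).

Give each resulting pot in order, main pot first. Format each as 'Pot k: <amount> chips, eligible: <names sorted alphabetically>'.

Pot 1: 64 chips, eligible: A, B, D
Pot 2: 305 chips, eligible: A, D

Derivation:
Contributions (after 41 returned to A): A=149, B=16, C=55, D=149
Folded: C
Pot levels (distinct totals of non-folded players): 16, 149
Layer 1-16: 16 each from A, B, C, D = 16*4 = 64 chips; eligible A, B, D
Layer 17-149: A 133 + C 39 + D 133 = 305 chips; eligible A, D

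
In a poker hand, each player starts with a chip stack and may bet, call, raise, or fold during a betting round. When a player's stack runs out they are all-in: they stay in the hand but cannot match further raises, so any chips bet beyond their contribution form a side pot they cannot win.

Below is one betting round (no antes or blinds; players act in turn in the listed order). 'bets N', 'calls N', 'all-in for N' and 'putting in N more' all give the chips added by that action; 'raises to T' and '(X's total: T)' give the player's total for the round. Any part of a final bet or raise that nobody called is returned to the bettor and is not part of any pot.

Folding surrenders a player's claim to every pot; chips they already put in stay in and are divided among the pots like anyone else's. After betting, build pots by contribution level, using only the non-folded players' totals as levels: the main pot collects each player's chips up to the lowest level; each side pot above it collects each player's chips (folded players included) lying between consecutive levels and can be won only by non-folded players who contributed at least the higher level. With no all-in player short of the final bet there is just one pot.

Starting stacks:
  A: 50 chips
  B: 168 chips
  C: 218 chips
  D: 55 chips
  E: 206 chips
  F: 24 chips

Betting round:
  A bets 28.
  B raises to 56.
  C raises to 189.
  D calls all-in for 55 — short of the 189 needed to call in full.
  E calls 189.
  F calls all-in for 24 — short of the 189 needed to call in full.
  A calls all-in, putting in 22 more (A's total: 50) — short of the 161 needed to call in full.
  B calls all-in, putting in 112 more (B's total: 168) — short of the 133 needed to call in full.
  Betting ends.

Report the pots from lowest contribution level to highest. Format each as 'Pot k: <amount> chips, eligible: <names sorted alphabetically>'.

Contributions: A=50, B=168, C=189, D=55, E=189, F=24
Pot levels (distinct totals of non-folded players): 24, 50, 55, 168, 189
Layer 1-24: 24 each from A, B, C, D, E, F = 24*6 = 144 chips; eligible A, B, C, D, E, F
Layer 25-50: 26 each from A, B, C, D, E = 26*5 = 130 chips; eligible A, B, C, D, E
Layer 51-55: 5 each from B, C, D, E = 5*4 = 20 chips; eligible B, C, D, E
Layer 56-168: 113 each from B, C, E = 113*3 = 339 chips; eligible B, C, E
Layer 169-189: 21 each from C, E = 21*2 = 42 chips; eligible C, E

Pot 1: 144 chips, eligible: A, B, C, D, E, F
Pot 2: 130 chips, eligible: A, B, C, D, E
Pot 3: 20 chips, eligible: B, C, D, E
Pot 4: 339 chips, eligible: B, C, E
Pot 5: 42 chips, eligible: C, E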